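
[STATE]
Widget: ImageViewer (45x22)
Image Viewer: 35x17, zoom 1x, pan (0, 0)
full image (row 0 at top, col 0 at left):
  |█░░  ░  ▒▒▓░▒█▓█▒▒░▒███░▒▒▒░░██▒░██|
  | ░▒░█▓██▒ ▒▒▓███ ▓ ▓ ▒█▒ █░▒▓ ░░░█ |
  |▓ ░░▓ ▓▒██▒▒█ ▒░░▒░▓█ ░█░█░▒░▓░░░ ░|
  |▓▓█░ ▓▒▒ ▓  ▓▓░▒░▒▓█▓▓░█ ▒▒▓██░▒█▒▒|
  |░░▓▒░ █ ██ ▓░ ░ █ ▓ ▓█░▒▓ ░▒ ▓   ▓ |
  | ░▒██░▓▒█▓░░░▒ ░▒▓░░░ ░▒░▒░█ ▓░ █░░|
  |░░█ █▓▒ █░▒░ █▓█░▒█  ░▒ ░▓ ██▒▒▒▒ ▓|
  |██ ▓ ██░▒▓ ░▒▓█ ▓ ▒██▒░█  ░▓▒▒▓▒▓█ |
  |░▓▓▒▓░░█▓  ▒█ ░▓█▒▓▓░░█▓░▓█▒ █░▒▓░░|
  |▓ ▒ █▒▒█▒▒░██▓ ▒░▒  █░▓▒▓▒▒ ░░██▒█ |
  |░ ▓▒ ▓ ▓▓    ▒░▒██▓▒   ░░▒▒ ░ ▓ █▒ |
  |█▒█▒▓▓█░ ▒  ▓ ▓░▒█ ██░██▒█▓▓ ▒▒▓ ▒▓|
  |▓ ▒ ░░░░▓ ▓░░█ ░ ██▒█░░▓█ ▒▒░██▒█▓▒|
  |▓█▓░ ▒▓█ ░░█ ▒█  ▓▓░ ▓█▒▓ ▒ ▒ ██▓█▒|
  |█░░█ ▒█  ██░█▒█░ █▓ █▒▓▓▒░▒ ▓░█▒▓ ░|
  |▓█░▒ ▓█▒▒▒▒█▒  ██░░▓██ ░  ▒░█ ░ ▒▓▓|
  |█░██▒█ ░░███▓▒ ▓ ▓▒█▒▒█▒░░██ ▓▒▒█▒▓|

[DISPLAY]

█░░  ░  ▒▒▓░▒█▓█▒▒░▒███░▒▒▒░░██▒░██          
 ░▒░█▓██▒ ▒▒▓███ ▓ ▓ ▒█▒ █░▒▓ ░░░█           
▓ ░░▓ ▓▒██▒▒█ ▒░░▒░▓█ ░█░█░▒░▓░░░ ░          
▓▓█░ ▓▒▒ ▓  ▓▓░▒░▒▓█▓▓░█ ▒▒▓██░▒█▒▒          
░░▓▒░ █ ██ ▓░ ░ █ ▓ ▓█░▒▓ ░▒ ▓   ▓           
 ░▒██░▓▒█▓░░░▒ ░▒▓░░░ ░▒░▒░█ ▓░ █░░          
░░█ █▓▒ █░▒░ █▓█░▒█  ░▒ ░▓ ██▒▒▒▒ ▓          
██ ▓ ██░▒▓ ░▒▓█ ▓ ▒██▒░█  ░▓▒▒▓▒▓█           
░▓▓▒▓░░█▓  ▒█ ░▓█▒▓▓░░█▓░▓█▒ █░▒▓░░          
▓ ▒ █▒▒█▒▒░██▓ ▒░▒  █░▓▒▓▒▒ ░░██▒█           
░ ▓▒ ▓ ▓▓    ▒░▒██▓▒   ░░▒▒ ░ ▓ █▒           
█▒█▒▓▓█░ ▒  ▓ ▓░▒█ ██░██▒█▓▓ ▒▒▓ ▒▓          
▓ ▒ ░░░░▓ ▓░░█ ░ ██▒█░░▓█ ▒▒░██▒█▓▒          
▓█▓░ ▒▓█ ░░█ ▒█  ▓▓░ ▓█▒▓ ▒ ▒ ██▓█▒          
█░░█ ▒█  ██░█▒█░ █▓ █▒▓▓▒░▒ ▓░█▒▓ ░          
▓█░▒ ▓█▒▒▒▒█▒  ██░░▓██ ░  ▒░█ ░ ▒▓▓          
█░██▒█ ░░███▓▒ ▓ ▓▒█▒▒█▒░░██ ▓▒▒█▒▓          
                                             
                                             
                                             
                                             
                                             


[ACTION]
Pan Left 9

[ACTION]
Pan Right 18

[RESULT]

░▒███░▒▒▒░░██▒░██                            
 ▓ ▒█▒ █░▒▓ ░░░█                             
░▓█ ░█░█░▒░▓░░░ ░                            
▓█▓▓░█ ▒▒▓██░▒█▒▒                            
▓ ▓█░▒▓ ░▒ ▓   ▓                             
░░░ ░▒░▒░█ ▓░ █░░                            
█  ░▒ ░▓ ██▒▒▒▒ ▓                            
▒██▒░█  ░▓▒▒▓▒▓█                             
▓▓░░█▓░▓█▒ █░▒▓░░                            
  █░▓▒▓▒▒ ░░██▒█                             
▓▒   ░░▒▒ ░ ▓ █▒                             
 ██░██▒█▓▓ ▒▒▓ ▒▓                            
█▒█░░▓█ ▒▒░██▒█▓▒                            
▓░ ▓█▒▓ ▒ ▒ ██▓█▒                            
▓ █▒▓▓▒░▒ ▓░█▒▓ ░                            
░▓██ ░  ▒░█ ░ ▒▓▓                            
▒█▒▒█▒░░██ ▓▒▒█▒▓                            
                                             
                                             
                                             
                                             
                                             


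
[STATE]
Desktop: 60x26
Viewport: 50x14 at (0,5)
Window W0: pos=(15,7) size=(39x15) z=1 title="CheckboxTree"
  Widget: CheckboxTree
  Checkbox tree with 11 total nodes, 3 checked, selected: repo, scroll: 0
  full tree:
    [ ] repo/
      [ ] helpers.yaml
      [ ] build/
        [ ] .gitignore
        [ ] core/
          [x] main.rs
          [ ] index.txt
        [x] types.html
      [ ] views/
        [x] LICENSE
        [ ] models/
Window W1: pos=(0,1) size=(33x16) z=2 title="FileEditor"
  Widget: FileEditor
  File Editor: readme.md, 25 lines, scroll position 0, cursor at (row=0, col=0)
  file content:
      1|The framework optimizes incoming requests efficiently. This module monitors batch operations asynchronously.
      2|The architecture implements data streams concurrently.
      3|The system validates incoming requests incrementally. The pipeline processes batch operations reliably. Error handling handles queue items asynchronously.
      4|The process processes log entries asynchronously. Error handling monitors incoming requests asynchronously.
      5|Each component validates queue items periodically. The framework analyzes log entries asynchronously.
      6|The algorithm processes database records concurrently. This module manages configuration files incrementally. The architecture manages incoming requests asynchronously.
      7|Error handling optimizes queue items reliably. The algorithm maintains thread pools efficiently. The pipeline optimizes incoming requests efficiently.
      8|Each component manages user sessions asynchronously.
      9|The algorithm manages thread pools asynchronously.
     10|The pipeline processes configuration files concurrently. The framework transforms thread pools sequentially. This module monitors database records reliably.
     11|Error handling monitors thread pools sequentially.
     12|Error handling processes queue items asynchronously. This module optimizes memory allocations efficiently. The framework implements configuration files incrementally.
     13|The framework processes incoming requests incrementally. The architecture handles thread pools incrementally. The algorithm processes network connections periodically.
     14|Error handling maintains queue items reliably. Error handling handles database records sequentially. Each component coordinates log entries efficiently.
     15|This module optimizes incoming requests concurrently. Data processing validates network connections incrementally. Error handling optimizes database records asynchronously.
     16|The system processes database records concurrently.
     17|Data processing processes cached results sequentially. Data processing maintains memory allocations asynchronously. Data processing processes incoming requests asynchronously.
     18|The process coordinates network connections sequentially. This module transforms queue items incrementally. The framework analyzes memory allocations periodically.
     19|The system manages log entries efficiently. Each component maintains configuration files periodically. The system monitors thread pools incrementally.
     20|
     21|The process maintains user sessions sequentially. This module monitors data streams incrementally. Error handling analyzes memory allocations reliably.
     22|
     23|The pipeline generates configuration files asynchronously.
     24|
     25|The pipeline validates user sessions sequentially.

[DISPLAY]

┃The architecture implements da█┃                 
┃The system validates incoming ░┃                 
┃The process processes log entr░┃━━━━━━━━━━━━━━━━━
┃Each component validates queue░┃                 
┃The algorithm processes databa░┃─────────────────
┃Error handling optimizes queue░┃                 
┃Each component manages user se░┃ml               
┃The algorithm manages thread p░┃                 
┃The pipeline processes configu░┃re               
┃Error handling monitors thread░┃                 
┃Error handling processes queue▼┃s                
┗━━━━━━━━━━━━━━━━━━━━━━━━━━━━━━━┛txt              
               ┃     [x] types.html               
               ┃   [-] views/                     


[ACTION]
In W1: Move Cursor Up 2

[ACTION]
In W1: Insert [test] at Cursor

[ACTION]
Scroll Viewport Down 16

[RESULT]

┃The algorithm manages thread p░┃                 
┃The pipeline processes configu░┃re               
┃Error handling monitors thread░┃                 
┃Error handling processes queue▼┃s                
┗━━━━━━━━━━━━━━━━━━━━━━━━━━━━━━━┛txt              
               ┃     [x] types.html               
               ┃   [-] views/                     
               ┃     [x] LICENSE                  
               ┃     [ ] models/                  
               ┗━━━━━━━━━━━━━━━━━━━━━━━━━━━━━━━━━━
                                                  
                                                  
                                                  
                                                  


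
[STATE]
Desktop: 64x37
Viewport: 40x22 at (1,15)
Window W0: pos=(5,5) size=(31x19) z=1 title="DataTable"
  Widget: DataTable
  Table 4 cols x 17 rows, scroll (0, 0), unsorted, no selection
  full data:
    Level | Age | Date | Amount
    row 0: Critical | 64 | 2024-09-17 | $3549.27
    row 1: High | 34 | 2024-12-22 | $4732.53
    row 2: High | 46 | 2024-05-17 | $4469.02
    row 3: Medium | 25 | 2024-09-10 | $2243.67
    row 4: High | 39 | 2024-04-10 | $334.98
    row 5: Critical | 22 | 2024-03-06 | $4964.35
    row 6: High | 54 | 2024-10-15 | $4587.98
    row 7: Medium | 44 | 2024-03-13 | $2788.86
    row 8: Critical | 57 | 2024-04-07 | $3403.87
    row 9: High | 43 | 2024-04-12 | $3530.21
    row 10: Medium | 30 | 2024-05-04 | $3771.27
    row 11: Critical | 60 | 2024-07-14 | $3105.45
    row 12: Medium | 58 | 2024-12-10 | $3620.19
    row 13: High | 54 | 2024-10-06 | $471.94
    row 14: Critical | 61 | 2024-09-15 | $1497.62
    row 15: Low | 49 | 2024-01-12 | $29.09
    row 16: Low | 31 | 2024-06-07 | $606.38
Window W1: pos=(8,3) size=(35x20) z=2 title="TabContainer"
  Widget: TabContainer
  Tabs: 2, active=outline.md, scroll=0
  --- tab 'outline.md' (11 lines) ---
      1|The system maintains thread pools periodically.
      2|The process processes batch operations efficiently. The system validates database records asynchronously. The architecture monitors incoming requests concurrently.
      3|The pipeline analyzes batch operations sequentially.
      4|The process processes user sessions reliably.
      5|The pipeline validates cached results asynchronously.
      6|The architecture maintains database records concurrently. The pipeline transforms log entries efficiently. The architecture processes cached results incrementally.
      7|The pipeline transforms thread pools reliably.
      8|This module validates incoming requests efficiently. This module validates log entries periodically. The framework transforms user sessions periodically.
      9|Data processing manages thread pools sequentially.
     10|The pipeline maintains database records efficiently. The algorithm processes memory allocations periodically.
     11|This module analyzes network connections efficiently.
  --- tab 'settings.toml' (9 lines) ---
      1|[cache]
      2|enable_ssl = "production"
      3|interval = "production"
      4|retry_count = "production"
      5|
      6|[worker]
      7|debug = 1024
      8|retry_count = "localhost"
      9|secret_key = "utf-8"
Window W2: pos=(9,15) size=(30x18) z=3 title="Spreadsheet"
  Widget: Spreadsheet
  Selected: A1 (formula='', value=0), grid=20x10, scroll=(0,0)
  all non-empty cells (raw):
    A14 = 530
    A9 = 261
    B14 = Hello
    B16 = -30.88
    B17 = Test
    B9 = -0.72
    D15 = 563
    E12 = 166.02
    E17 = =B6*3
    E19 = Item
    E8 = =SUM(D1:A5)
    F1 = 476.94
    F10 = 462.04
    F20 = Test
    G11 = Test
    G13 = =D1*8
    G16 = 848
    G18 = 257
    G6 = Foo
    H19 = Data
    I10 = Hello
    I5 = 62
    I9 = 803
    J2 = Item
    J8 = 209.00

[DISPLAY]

    ┃Cr┃┏━━━━━━━━━━━━━━━━━━━━━━━━━━━━┓ r
    ┃Hi┃┃ Spreadsheet                ┃ p
    ┃Me┃┠────────────────────────────┨e 
    ┃Cr┃┃A1:                         ┃on
    ┃Hi┃┃       A       B       C    ┃  
    ┃Me┃┃----------------------------┃  
    ┃Cr┃┃  1      [0]       0       0┃  
    ┃Me┗┃  2        0       0       0┃━━
    ┗━━━┃  3        0       0       0┃  
        ┃  4        0       0       0┃  
        ┃  5        0       0       0┃  
        ┃  6        0       0       0┃  
        ┃  7        0       0       0┃  
        ┃  8        0       0       0┃  
        ┃  9      261   -0.72       0┃  
        ┃ 10        0       0       0┃  
        ┃ 11        0       0       0┃  
        ┗━━━━━━━━━━━━━━━━━━━━━━━━━━━━┛  
                                        
                                        
                                        
                                        


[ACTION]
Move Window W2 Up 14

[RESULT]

    ┃Cr┃┃  9      261   -0.72       0┃ r
    ┃Hi┃┃ 10        0       0       0┃ p
    ┃Me┃┃ 11        0       0       0┃e 
    ┃Cr┃┗━━━━━━━━━━━━━━━━━━━━━━━━━━━━┛on
    ┃Hi┃                                
    ┃Me┃                                
    ┃Cr┃                                
    ┃Me┗━━━━━━━━━━━━━━━━━━━━━━━━━━━━━━━━
    ┗━━━━━━━━━━━━━━━━━━━━━━━━━━━━━┛     
                                        
                                        
                                        
                                        
                                        
                                        
                                        
                                        
                                        
                                        
                                        
                                        
                                        


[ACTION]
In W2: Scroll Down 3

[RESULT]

    ┃Cr┃┃ 12        0       0       0┃ r
    ┃Hi┃┃ 13        0       0       0┃ p
    ┃Me┃┃ 14      530Hello          0┃e 
    ┃Cr┃┗━━━━━━━━━━━━━━━━━━━━━━━━━━━━┛on
    ┃Hi┃                                
    ┃Me┃                                
    ┃Cr┃                                
    ┃Me┗━━━━━━━━━━━━━━━━━━━━━━━━━━━━━━━━
    ┗━━━━━━━━━━━━━━━━━━━━━━━━━━━━━┛     
                                        
                                        
                                        
                                        
                                        
                                        
                                        
                                        
                                        
                                        
                                        
                                        
                                        


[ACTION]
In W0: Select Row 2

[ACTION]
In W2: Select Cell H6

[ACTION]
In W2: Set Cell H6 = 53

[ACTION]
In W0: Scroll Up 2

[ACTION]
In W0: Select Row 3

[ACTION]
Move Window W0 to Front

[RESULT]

    ┃Critical│22 │2024-03-06│$4964┃ 0┃ r
    ┃High    │54 │2024-10-15│$4587┃ 0┃ p
    ┃Medium  │44 │2024-03-13│$2788┃ 0┃e 
    ┃Critical│57 │2024-04-07│$3403┃━━┛on
    ┃High    │43 │2024-04-12│$3530┃     
    ┃Medium  │30 │2024-05-04│$3771┃     
    ┃Critical│60 │2024-07-14│$3105┃     
    ┃Medium  │58 │2024-12-10│$3620┃━━━━━
    ┗━━━━━━━━━━━━━━━━━━━━━━━━━━━━━┛     
                                        
                                        
                                        
                                        
                                        
                                        
                                        
                                        
                                        
                                        
                                        
                                        
                                        


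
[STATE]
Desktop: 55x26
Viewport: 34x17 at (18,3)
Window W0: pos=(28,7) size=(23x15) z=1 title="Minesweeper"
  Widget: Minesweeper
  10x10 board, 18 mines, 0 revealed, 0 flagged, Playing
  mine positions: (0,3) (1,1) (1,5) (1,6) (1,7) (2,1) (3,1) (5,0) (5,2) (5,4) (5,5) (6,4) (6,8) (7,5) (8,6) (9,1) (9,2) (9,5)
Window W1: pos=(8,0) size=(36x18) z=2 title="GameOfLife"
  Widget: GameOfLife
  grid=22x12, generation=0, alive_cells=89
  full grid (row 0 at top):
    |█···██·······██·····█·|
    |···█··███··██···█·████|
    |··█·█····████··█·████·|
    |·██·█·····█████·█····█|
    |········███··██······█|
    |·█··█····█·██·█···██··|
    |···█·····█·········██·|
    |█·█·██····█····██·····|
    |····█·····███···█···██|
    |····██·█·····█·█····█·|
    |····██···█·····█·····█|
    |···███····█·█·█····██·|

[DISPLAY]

                         ┃        
····██·····█·            ┃        
··██···█·████            ┃        
████··█·████·            ┃        
·█████·█····█            ┃━━━━━━┓ 
██··██······█            ┃      ┃ 
█·██·█···██··            ┃──────┨ 
█·········██·            ┃      ┃ 
·█····██·····            ┃      ┃ 
·███···█···██            ┃      ┃ 
····█·█····█·            ┃      ┃ 
█·····█·····█            ┃      ┃ 
·█·█·█····██·            ┃      ┃ 
                         ┃      ┃ 
━━━━━━━━━━━━━━━━━━━━━━━━━┛      ┃ 
          ┃■■■■■■■■■■           ┃ 
          ┃■■■■■■■■■■           ┃ 


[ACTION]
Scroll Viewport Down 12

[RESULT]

█·██·█···██··            ┃──────┨ 
█·········██·            ┃      ┃ 
·█····██·····            ┃      ┃ 
·███···█···██            ┃      ┃ 
····█·█····█·            ┃      ┃ 
█·····█·····█            ┃      ┃ 
·█·█·█····██·            ┃      ┃ 
                         ┃      ┃ 
━━━━━━━━━━━━━━━━━━━━━━━━━┛      ┃ 
          ┃■■■■■■■■■■           ┃ 
          ┃■■■■■■■■■■           ┃ 
          ┃                     ┃ 
          ┗━━━━━━━━━━━━━━━━━━━━━┛ 
                                  
                                  
                                  
                                  


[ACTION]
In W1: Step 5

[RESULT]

█······█████·            ┃──────┨ 
█······██····            ┃      ┃ 
█···█·█···█··            ┃      ┃ 
····██·███·█·            ┃      ┃ 
·█··········█            ┃      ┃ 
·█··█·█····█·            ┃      ┃ 
··█·█··████··            ┃      ┃ 
                         ┃      ┃ 
━━━━━━━━━━━━━━━━━━━━━━━━━┛      ┃ 
          ┃■■■■■■■■■■           ┃ 
          ┃■■■■■■■■■■           ┃ 
          ┃                     ┃ 
          ┗━━━━━━━━━━━━━━━━━━━━━┛ 
                                  
                                  
                                  
                                  


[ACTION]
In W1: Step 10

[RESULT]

···█···█████·            ┃──────┨ 
······█····█·            ┃      ┃ 
·····█·····█·            ┃      ┃ 
········█·█··            ┃      ┃ 
·····██······            ┃      ┃ 
·············            ┃      ┃ 
·············            ┃      ┃ 
                         ┃      ┃ 
━━━━━━━━━━━━━━━━━━━━━━━━━┛      ┃ 
          ┃■■■■■■■■■■           ┃ 
          ┃■■■■■■■■■■           ┃ 
          ┃                     ┃ 
          ┗━━━━━━━━━━━━━━━━━━━━━┛ 
                                  
                                  
                                  
                                  


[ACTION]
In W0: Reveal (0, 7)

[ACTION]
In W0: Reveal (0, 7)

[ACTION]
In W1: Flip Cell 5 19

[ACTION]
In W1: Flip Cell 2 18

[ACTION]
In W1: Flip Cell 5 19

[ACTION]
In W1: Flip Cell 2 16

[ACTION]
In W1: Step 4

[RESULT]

···█········█            ┃──────┨ 
·········█··█            ┃      ┃ 
·········█··█            ┃      ┃ 
·········█··█            ┃      ┃ 
··········█··            ┃      ┃ 
█············            ┃      ┃ 
·············            ┃      ┃ 
                         ┃      ┃ 
━━━━━━━━━━━━━━━━━━━━━━━━━┛      ┃ 
          ┃■■■■■■■■■■           ┃ 
          ┃■■■■■■■■■■           ┃ 
          ┃                     ┃ 
          ┗━━━━━━━━━━━━━━━━━━━━━┛ 
                                  
                                  
                                  
                                  


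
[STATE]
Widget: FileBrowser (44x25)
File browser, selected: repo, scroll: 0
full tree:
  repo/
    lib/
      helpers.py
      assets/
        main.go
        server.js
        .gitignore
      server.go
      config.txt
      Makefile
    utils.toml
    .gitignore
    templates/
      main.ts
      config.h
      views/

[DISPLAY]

> [-] repo/                                 
    [+] lib/                                
    utils.toml                              
    .gitignore                              
    [+] templates/                          
                                            
                                            
                                            
                                            
                                            
                                            
                                            
                                            
                                            
                                            
                                            
                                            
                                            
                                            
                                            
                                            
                                            
                                            
                                            
                                            


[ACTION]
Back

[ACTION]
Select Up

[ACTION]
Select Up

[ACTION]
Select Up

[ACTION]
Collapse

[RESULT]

> [+] repo/                                 
                                            
                                            
                                            
                                            
                                            
                                            
                                            
                                            
                                            
                                            
                                            
                                            
                                            
                                            
                                            
                                            
                                            
                                            
                                            
                                            
                                            
                                            
                                            
                                            


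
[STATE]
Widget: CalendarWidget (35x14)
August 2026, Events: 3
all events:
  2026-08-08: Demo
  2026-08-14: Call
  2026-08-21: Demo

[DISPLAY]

            August 2026            
Mo Tu We Th Fr Sa Su               
                1  2               
 3  4  5  6  7  8*  9              
10 11 12 13 14* 15 16              
17 18 19 20 21* 22 23              
24 25 26 27 28 29 30               
31                                 
                                   
                                   
                                   
                                   
                                   
                                   


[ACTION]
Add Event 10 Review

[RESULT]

            August 2026            
Mo Tu We Th Fr Sa Su               
                1  2               
 3  4  5  6  7  8*  9              
10* 11 12 13 14* 15 16             
17 18 19 20 21* 22 23              
24 25 26 27 28 29 30               
31                                 
                                   
                                   
                                   
                                   
                                   
                                   


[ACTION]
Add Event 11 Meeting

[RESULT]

            August 2026            
Mo Tu We Th Fr Sa Su               
                1  2               
 3  4  5  6  7  8*  9              
10* 11* 12 13 14* 15 16            
17 18 19 20 21* 22 23              
24 25 26 27 28 29 30               
31                                 
                                   
                                   
                                   
                                   
                                   
                                   


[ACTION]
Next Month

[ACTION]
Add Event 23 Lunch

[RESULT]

           September 2026          
Mo Tu We Th Fr Sa Su               
    1  2  3  4  5  6               
 7  8  9 10 11 12 13               
14 15 16 17 18 19 20               
21 22 23* 24 25 26 27              
28 29 30                           
                                   
                                   
                                   
                                   
                                   
                                   
                                   


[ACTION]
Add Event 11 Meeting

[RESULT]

           September 2026          
Mo Tu We Th Fr Sa Su               
    1  2  3  4  5  6               
 7  8  9 10 11* 12 13              
14 15 16 17 18 19 20               
21 22 23* 24 25 26 27              
28 29 30                           
                                   
                                   
                                   
                                   
                                   
                                   
                                   


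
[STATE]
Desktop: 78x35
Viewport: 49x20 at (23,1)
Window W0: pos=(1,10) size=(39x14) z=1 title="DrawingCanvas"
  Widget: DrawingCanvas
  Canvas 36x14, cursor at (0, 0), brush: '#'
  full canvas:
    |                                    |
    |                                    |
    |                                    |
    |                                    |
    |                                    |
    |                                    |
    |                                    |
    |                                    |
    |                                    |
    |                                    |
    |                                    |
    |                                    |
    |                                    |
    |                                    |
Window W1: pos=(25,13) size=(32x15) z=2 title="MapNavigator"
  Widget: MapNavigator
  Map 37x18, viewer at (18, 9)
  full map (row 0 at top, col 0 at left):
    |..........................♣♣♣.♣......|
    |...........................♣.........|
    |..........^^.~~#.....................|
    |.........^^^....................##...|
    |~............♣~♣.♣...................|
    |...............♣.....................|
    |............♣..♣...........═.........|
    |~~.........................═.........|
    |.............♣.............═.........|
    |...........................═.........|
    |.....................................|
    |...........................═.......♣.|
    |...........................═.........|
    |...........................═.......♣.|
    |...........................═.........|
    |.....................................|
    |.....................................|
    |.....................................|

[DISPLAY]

                                                 
                                                 
                                                 
                                                 
                                                 
                                                 
                                                 
                                                 
                                                 
━━━━━━━━━━━━━━━━┓                                
                ┃                                
────────────────┨                                
  ┏━━━━━━━━━━━━━━━━━━━━━━━━━━━━━━┓               
  ┃ MapNavigator                 ┃               
  ┠──────────────────────────────┨               
  ┃..........♣~♣.♣...............┃               
  ┃............♣.................┃               
  ┃.........♣..♣...........═.....┃               
  ┃........................═.....┃               
  ┃..........♣.............═.....┃               


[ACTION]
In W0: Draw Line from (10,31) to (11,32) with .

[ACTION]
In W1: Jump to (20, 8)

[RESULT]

                                                 
                                                 
                                                 
                                                 
                                                 
                                                 
                                                 
                                                 
                                                 
━━━━━━━━━━━━━━━━┓                                
                ┃                                
────────────────┨                                
  ┏━━━━━━━━━━━━━━━━━━━━━━━━━━━━━━┓               
  ┃ MapNavigator                 ┃               
  ┠──────────────────────────────┨               
  ┃....^^^....................##.┃               
  ┃........♣~♣.♣.................┃               
  ┃..........♣...................┃               
  ┃.......♣..♣...........═.......┃               
  ┃......................═.......┃               


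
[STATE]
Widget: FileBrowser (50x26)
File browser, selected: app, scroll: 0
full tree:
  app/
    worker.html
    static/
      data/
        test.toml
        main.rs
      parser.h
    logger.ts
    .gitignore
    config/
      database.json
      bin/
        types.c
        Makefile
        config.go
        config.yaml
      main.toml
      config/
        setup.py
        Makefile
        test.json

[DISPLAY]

> [-] app/                                        
    worker.html                                   
    [+] static/                                   
    logger.ts                                     
    .gitignore                                    
    [+] config/                                   
                                                  
                                                  
                                                  
                                                  
                                                  
                                                  
                                                  
                                                  
                                                  
                                                  
                                                  
                                                  
                                                  
                                                  
                                                  
                                                  
                                                  
                                                  
                                                  
                                                  


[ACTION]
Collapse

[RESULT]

> [+] app/                                        
                                                  
                                                  
                                                  
                                                  
                                                  
                                                  
                                                  
                                                  
                                                  
                                                  
                                                  
                                                  
                                                  
                                                  
                                                  
                                                  
                                                  
                                                  
                                                  
                                                  
                                                  
                                                  
                                                  
                                                  
                                                  


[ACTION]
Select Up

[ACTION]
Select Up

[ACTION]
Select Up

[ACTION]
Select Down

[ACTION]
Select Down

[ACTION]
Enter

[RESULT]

> [-] app/                                        
    worker.html                                   
    [+] static/                                   
    logger.ts                                     
    .gitignore                                    
    [+] config/                                   
                                                  
                                                  
                                                  
                                                  
                                                  
                                                  
                                                  
                                                  
                                                  
                                                  
                                                  
                                                  
                                                  
                                                  
                                                  
                                                  
                                                  
                                                  
                                                  
                                                  


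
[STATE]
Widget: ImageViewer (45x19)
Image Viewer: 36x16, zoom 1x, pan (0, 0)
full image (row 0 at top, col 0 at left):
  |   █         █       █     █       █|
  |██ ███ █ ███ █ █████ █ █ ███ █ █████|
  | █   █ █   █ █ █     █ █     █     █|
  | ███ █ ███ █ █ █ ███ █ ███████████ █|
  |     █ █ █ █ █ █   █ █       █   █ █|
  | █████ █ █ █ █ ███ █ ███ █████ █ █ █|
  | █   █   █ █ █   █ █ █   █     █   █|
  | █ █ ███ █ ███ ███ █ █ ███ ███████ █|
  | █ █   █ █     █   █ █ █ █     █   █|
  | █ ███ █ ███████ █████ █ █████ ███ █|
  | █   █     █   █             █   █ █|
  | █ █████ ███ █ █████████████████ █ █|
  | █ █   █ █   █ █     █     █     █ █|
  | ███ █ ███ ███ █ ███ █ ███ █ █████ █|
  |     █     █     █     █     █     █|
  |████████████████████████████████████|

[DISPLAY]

   █         █       █     █       █         
██ ███ █ ███ █ █████ █ █ ███ █ █████         
 █   █ █   █ █ █     █ █     █     █         
 ███ █ ███ █ █ █ ███ █ ███████████ █         
     █ █ █ █ █ █   █ █       █   █ █         
 █████ █ █ █ █ ███ █ ███ █████ █ █ █         
 █   █   █ █ █   █ █ █   █     █   █         
 █ █ ███ █ ███ ███ █ █ ███ ███████ █         
 █ █   █ █     █   █ █ █ █     █   █         
 █ ███ █ ███████ █████ █ █████ ███ █         
 █   █     █   █             █   █ █         
 █ █████ ███ █ █████████████████ █ █         
 █ █   █ █   █ █     █     █     █ █         
 ███ █ ███ ███ █ ███ █ ███ █ █████ █         
     █     █     █     █     █     █         
████████████████████████████████████         
                                             
                                             
                                             


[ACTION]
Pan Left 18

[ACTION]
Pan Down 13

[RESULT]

 ███ █ ███ ███ █ ███ █ ███ █ █████ █         
     █     █     █     █     █     █         
████████████████████████████████████         
                                             
                                             
                                             
                                             
                                             
                                             
                                             
                                             
                                             
                                             
                                             
                                             
                                             
                                             
                                             
                                             


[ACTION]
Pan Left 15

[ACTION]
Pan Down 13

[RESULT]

                                             
                                             
                                             
                                             
                                             
                                             
                                             
                                             
                                             
                                             
                                             
                                             
                                             
                                             
                                             
                                             
                                             
                                             
                                             


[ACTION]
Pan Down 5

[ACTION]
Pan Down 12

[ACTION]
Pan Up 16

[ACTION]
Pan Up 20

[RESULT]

 █ █ ███ █ ███ ███ █ █ ███ ███████ █         
 █ █   █ █     █   █ █ █ █     █   █         
 █ ███ █ ███████ █████ █ █████ ███ █         
 █   █     █   █             █   █ █         
 █ █████ ███ █ █████████████████ █ █         
 █ █   █ █   █ █     █     █     █ █         
 ███ █ ███ ███ █ ███ █ ███ █ █████ █         
     █     █     █     █     █     █         
████████████████████████████████████         
                                             
                                             
                                             
                                             
                                             
                                             
                                             
                                             
                                             
                                             
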